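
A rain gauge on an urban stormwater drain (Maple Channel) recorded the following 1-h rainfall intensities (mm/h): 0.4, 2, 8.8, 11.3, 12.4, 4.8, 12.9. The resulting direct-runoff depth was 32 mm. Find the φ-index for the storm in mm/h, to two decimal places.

Only the 5 blocks with intensity above φ contribute runoff: 8.8, 11.3, 12.4, 4.8, 12.9 mm/h.
Σ(I−φ)·Δt = d  ⇒  (8.8+11.3+12.4+4.8+12.9 − 5φ)·1 = 32
φ = (50.20 − 32/1) / 5 = 3.64 mm/h.

φ ≈ 3.64 mm/h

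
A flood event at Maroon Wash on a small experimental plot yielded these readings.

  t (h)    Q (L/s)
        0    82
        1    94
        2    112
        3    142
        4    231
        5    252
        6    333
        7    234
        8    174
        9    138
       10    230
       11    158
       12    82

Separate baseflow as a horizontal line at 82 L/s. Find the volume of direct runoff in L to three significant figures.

V ≈ 4.31 × 10^6 L

Direct-runoff ordinates (Q − Q_b): 0.0, 12.0, 30.0, 60.0, 149.0, 170.0, 251.0, 152.0, 92.0, 56.0, 148.0, 76.0, 0.0 L/s.
ΣQ_DR = 1196 L/s.
With Δt = 1 h = 3600 s, V = ΣQ_DR · Δt = 1196 × 3600 = 4.31 × 10^6 L.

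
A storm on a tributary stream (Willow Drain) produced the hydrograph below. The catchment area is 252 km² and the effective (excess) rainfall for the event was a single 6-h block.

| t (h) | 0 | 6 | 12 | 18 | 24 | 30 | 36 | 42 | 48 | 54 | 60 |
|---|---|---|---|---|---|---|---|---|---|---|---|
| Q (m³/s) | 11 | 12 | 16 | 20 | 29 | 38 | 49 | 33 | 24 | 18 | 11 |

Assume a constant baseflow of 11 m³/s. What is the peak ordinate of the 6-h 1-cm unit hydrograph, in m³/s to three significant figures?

U_p ≈ 31.7 m³/s

Direct runoff: 0.0, 1.0, 5.0, 9.0, 18.0, 27.0, 38.0, 22.0, 13.0, 7.0, 0.0 m³/s; ΣQ_DR = 140.0 m³/s, peak = 38.0 m³/s.
Runoff depth d = ΣQ_DR·Δt / A = 140.0 × 21600 / (252 km²) = 12.00 mm.
The 1-cm UH is the DRH scaled by (10 mm)/d, so U_p = 38.0 × 10/12.00 = 31.7 m³/s.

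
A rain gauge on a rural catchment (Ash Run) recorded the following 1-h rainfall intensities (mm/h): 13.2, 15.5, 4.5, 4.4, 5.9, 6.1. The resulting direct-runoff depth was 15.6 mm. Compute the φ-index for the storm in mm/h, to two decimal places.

φ ≈ 6.55 mm/h

Only the 2 blocks with intensity above φ contribute runoff: 13.2, 15.5 mm/h.
Σ(I−φ)·Δt = d  ⇒  (13.2+15.5 − 2φ)·1 = 15.6
φ = (28.70 − 15.6/1) / 2 = 6.55 mm/h.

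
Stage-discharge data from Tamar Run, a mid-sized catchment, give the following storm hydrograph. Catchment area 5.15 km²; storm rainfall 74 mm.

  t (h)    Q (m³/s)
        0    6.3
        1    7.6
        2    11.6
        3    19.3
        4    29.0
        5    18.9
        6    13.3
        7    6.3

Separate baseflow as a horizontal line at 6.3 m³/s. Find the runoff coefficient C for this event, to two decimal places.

C ≈ 0.58

ΣQ_DR = 61.90 m³/s; V = ΣQ_DR·Δt = 2.228 × 10^5 m³.
Runoff depth d = V / A = 43.27 mm.
C = d / P = 43.27 / 74 = 0.58.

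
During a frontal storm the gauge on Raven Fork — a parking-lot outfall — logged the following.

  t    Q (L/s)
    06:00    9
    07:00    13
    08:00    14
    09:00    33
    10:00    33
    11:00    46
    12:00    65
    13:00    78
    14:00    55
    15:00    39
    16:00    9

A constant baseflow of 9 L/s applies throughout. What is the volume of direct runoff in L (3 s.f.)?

Direct-runoff ordinates (Q − Q_b): 0.0, 4.0, 5.0, 24.0, 24.0, 37.0, 56.0, 69.0, 46.0, 30.0, 0.0 L/s.
ΣQ_DR = 295.0 L/s.
With Δt = 1 h = 3600 s, V = ΣQ_DR · Δt = 295.0 × 3600 = 1.06 × 10^6 L.

V ≈ 1.06 × 10^6 L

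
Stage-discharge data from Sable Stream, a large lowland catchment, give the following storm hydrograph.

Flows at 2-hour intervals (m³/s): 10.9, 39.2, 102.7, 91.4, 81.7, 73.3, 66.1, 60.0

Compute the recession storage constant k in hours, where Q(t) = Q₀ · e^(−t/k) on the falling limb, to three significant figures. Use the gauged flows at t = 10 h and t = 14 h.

On the falling limb, Q drops from 73.3 to 60.0 m³/s between t = 10 h and t = 14 h (Δt = 4 h).
k = −Δt / ln(Q₂/Q₁) = −4 / ln(60.0/73.3) = 20.0 h.

k ≈ 20.0 h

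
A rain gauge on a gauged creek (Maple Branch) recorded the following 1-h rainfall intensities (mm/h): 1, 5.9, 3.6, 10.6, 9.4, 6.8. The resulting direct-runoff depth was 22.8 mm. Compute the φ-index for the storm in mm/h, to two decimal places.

Only the 5 blocks with intensity above φ contribute runoff: 5.9, 3.6, 10.6, 9.4, 6.8 mm/h.
Σ(I−φ)·Δt = d  ⇒  (5.9+3.6+10.6+9.4+6.8 − 5φ)·1 = 22.8
φ = (36.30 − 22.8/1) / 5 = 2.70 mm/h.

φ ≈ 2.70 mm/h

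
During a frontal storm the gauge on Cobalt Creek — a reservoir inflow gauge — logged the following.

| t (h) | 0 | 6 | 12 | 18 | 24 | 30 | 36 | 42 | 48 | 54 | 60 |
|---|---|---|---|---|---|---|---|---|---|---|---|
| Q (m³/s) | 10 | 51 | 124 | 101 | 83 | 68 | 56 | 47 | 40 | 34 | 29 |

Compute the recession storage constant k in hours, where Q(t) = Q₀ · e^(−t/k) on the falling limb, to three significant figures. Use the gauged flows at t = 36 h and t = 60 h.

On the falling limb, Q drops from 56 to 29 m³/s between t = 36 h and t = 60 h (Δt = 24 h).
k = −Δt / ln(Q₂/Q₁) = −24 / ln(29/56) = 36.5 h.

k ≈ 36.5 h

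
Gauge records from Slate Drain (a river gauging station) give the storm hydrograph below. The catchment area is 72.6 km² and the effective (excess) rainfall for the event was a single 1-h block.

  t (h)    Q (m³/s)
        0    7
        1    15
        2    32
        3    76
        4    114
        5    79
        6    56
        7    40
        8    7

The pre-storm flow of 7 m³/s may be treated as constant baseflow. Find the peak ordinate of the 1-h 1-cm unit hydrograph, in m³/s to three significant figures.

U_p ≈ 59.4 m³/s

Direct runoff: 0.0, 8.0, 25.0, 69.0, 107.0, 72.0, 49.0, 33.0, 0.0 m³/s; ΣQ_DR = 363.0 m³/s, peak = 107.0 m³/s.
Runoff depth d = ΣQ_DR·Δt / A = 363.0 × 3600 / (72.6 km²) = 18.00 mm.
The 1-cm UH is the DRH scaled by (10 mm)/d, so U_p = 107.0 × 10/18.00 = 59.4 m³/s.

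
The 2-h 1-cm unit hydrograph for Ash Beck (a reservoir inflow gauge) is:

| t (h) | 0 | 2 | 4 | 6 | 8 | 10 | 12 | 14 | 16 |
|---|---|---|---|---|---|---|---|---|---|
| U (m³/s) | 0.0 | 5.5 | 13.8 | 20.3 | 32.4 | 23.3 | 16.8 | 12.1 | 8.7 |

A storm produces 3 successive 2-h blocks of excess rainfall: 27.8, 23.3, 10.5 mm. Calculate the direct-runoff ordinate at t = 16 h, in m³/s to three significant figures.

Q ≈ 70.0 m³/s

By discrete convolution, Q_j = Σ (P_i / 10 mm) · U_{j−i}.
At t = 16 h (j=8): Q = (27.8/10)·8.7 + (23.3/10)·12.1 + (10.5/10)·16.8 = 70.0 m³/s.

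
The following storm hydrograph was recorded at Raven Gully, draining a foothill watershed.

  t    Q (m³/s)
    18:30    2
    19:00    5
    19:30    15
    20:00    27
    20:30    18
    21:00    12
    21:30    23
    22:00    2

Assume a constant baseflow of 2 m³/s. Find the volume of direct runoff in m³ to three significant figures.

Direct-runoff ordinates (Q − Q_b): 0.0, 3.0, 13.0, 25.0, 16.0, 10.0, 21.0, 0.0 m³/s.
ΣQ_DR = 88.00 m³/s.
With Δt = 0.5 h = 1800 s, V = ΣQ_DR · Δt = 88.00 × 1800 = 1.58 × 10^5 m³.

V ≈ 1.58 × 10^5 m³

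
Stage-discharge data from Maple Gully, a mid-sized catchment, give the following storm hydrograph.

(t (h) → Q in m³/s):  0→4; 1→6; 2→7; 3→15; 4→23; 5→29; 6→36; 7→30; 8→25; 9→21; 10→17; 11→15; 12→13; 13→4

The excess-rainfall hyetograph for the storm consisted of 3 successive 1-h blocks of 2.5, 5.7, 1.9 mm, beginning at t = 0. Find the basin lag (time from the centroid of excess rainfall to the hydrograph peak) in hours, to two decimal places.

t_L ≈ 4.56 h

Centroid of excess rainfall: t_c = Σ P_i·t̄_i / ΣP_i = 1.4406 h (block centres at 0.5, 1.5, 2.5 h).
Hydrograph peak occurs at t = 6 h, so basin lag t_L = 6 − 1.4406 = 4.56 h.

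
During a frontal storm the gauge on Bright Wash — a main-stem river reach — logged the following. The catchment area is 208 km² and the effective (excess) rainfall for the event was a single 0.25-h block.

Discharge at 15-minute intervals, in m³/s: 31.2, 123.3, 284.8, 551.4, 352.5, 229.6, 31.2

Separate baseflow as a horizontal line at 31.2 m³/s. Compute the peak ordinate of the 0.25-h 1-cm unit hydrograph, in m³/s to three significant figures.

U_p ≈ 868 m³/s

Direct runoff: 0.0, 92.1, 253.6, 520.2, 321.3, 198.4, 0.0 m³/s; ΣQ_DR = 1386 m³/s, peak = 520.2 m³/s.
Runoff depth d = ΣQ_DR·Δt / A = 1386 × 900 / (208 km²) = 5.995 mm.
The 1-cm UH is the DRH scaled by (10 mm)/d, so U_p = 520.2 × 10/5.995 = 868 m³/s.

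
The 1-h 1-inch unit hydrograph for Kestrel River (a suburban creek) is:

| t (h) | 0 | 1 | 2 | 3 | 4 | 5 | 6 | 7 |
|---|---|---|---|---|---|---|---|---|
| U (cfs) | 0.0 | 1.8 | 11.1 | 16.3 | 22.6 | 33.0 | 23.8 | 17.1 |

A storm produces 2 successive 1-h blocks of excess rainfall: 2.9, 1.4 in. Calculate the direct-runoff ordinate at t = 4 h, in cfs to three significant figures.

Q ≈ 88.4 cfs

By discrete convolution, Q_j = Σ (P_i / 1 in) · U_{j−i}.
At t = 4 h (j=4): Q = (2.9/1)·22.6 + (1.4/1)·16.3 = 88.4 cfs.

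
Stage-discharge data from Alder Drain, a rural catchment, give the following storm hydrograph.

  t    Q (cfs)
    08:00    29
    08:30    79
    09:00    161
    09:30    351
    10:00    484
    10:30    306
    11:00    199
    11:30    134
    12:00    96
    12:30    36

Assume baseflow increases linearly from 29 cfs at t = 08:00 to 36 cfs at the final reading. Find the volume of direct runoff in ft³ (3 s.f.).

V ≈ 2.79 × 10^6 ft³

Direct-runoff ordinates (Q − Q_b): 0.00, 49.22, 130.44, 319.67, 451.89, 273.11, 165.33, 99.56, 60.78, 0.00 cfs.
ΣQ_DR = 1550 cfs.
With Δt = 0.5 h = 1800 s, V = ΣQ_DR · Δt = 1550 × 1800 = 2.79 × 10^6 ft³.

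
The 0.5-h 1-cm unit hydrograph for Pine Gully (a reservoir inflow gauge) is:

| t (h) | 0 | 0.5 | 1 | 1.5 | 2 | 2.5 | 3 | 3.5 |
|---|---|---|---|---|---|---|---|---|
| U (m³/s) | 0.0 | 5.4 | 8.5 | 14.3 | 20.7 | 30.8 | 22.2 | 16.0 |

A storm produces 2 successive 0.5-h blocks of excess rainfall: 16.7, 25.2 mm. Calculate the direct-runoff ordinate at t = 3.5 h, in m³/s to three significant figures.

Q ≈ 82.7 m³/s

By discrete convolution, Q_j = Σ (P_i / 10 mm) · U_{j−i}.
At t = 3.5 h (j=7): Q = (16.7/10)·16.0 + (25.2/10)·22.2 = 82.7 m³/s.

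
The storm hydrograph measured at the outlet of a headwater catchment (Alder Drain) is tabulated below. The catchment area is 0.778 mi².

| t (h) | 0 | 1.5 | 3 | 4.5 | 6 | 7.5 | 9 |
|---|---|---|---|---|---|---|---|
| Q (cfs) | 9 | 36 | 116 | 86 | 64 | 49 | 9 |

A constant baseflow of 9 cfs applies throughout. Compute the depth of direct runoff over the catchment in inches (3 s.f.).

d ≈ 0.914 in

Direct runoff: 0.0, 27.0, 107.0, 77.0, 55.0, 40.0, 0.0 cfs; ΣQ_DR = 306.0 cfs.
V = ΣQ_DR · Δt = 306.0 × 5400 s = 1.652 × 10^6 ft³.
Over A = 0.778 mi², depth = V / A = 0.914 in.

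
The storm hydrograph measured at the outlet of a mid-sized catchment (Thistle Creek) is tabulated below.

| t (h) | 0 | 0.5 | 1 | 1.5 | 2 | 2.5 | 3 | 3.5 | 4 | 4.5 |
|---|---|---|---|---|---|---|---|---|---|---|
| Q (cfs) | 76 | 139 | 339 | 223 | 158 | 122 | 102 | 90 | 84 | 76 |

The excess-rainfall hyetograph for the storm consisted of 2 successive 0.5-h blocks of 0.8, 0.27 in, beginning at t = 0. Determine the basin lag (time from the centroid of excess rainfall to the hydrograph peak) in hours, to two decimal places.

t_L ≈ 0.62 h

Centroid of excess rainfall: t_c = Σ P_i·t̄_i / ΣP_i = 0.3762 h (block centres at 0.25, 0.75 h).
Hydrograph peak occurs at t = 1 h, so basin lag t_L = 1 − 0.3762 = 0.62 h.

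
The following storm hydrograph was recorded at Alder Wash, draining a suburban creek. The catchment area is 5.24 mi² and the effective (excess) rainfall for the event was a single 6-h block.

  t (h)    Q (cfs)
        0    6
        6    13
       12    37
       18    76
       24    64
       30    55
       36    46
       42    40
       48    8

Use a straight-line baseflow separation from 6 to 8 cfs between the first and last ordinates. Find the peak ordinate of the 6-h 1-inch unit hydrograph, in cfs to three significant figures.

U_p ≈ 138 cfs

Direct runoff: 0.00, 6.75, 30.50, 69.25, 57.00, 47.75, 38.50, 32.25, 0.00 cfs; ΣQ_DR = 282.0 cfs, peak = 69.25 cfs.
Runoff depth d = ΣQ_DR·Δt / A = 282.0 × 21600 / (5.24 mi²) = 0.5004 in.
The 1-inch UH is the DRH scaled by (1 in)/d, so U_p = 69.25 × 1/0.5004 = 138 cfs.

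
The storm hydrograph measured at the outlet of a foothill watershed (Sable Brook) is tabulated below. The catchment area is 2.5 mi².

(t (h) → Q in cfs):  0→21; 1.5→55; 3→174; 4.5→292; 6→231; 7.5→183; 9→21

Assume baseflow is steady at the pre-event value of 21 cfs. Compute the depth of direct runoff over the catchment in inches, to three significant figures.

Direct runoff: 0.0, 34.0, 153.0, 271.0, 210.0, 162.0, 0.0 cfs; ΣQ_DR = 830.0 cfs.
V = ΣQ_DR · Δt = 830.0 × 5400 s = 4.482 × 10^6 ft³.
Over A = 2.5 mi², depth = V / A = 0.772 in.

d ≈ 0.772 in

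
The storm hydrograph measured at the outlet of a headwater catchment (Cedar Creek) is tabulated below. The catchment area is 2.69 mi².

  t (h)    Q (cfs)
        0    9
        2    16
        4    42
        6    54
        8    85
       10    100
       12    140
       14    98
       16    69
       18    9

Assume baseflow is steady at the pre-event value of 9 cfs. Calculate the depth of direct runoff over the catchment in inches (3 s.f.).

Direct runoff: 0.0, 7.0, 33.0, 45.0, 76.0, 91.0, 131.0, 89.0, 60.0, 0.0 cfs; ΣQ_DR = 532.0 cfs.
V = ΣQ_DR · Δt = 532.0 × 7200 s = 3.830 × 10^6 ft³.
Over A = 2.69 mi², depth = V / A = 0.613 in.

d ≈ 0.613 in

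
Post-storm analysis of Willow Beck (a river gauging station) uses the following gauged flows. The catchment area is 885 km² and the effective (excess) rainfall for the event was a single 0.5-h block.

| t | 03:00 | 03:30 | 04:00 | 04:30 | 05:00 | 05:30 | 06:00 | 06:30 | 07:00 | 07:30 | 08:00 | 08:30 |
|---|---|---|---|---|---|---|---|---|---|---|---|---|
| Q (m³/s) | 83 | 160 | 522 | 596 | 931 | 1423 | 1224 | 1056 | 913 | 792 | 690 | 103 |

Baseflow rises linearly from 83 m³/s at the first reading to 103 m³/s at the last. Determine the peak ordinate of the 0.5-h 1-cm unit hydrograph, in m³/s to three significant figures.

Direct runoff: 0.00, 75.18, 435.36, 507.55, 840.73, 1330.91, 1130.09, 960.27, 815.45, 692.64, 588.82, 0.00 m³/s; ΣQ_DR = 7377 m³/s, peak = 1330.91 m³/s.
Runoff depth d = ΣQ_DR·Δt / A = 7377 × 1800 / (885 km²) = 15.00 mm.
The 1-cm UH is the DRH scaled by (10 mm)/d, so U_p = 1330.91 × 10/15.00 = 887 m³/s.

U_p ≈ 887 m³/s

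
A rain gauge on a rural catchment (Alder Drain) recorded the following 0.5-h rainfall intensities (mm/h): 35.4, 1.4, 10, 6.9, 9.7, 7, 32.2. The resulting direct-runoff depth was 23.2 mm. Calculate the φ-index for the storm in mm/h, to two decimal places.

φ ≈ 10.60 mm/h

Only the 2 blocks with intensity above φ contribute runoff: 35.4, 32.2 mm/h.
Σ(I−φ)·Δt = d  ⇒  (35.4+32.2 − 2φ)·0.5 = 23.2
φ = (67.60 − 23.2/0.5) / 2 = 10.60 mm/h.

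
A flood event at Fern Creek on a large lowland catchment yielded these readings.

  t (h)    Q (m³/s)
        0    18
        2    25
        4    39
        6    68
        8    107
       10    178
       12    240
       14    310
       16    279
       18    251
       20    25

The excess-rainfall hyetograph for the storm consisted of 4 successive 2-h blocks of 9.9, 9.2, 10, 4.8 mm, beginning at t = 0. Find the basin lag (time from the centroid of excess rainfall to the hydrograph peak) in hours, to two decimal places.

t_L ≈ 10.43 h

Centroid of excess rainfall: t_c = Σ P_i·t̄_i / ΣP_i = 3.5723 h (block centres at 1, 3, 5, 7 h).
Hydrograph peak occurs at t = 14 h, so basin lag t_L = 14 − 3.5723 = 10.43 h.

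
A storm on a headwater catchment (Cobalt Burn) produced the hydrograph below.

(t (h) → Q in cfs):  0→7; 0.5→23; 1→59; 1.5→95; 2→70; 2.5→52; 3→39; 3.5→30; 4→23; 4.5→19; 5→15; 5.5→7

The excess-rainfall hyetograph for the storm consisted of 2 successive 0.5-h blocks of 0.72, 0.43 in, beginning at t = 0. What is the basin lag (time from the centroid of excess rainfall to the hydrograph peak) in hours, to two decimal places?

Centroid of excess rainfall: t_c = Σ P_i·t̄_i / ΣP_i = 0.4370 h (block centres at 0.25, 0.75 h).
Hydrograph peak occurs at t = 1.5 h, so basin lag t_L = 1.5 − 0.4370 = 1.06 h.

t_L ≈ 1.06 h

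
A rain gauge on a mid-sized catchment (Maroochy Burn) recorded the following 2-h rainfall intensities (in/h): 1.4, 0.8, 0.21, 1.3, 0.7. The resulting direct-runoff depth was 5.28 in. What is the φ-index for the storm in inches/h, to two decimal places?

Only the 4 blocks with intensity above φ contribute runoff: 1.4, 0.8, 1.3, 0.7 in/h.
Σ(I−φ)·Δt = d  ⇒  (1.4+0.8+1.3+0.7 − 4φ)·2 = 5.28
φ = (4.200 − 5.28/2) / 4 = 0.39 in/h.

φ ≈ 0.39 in/h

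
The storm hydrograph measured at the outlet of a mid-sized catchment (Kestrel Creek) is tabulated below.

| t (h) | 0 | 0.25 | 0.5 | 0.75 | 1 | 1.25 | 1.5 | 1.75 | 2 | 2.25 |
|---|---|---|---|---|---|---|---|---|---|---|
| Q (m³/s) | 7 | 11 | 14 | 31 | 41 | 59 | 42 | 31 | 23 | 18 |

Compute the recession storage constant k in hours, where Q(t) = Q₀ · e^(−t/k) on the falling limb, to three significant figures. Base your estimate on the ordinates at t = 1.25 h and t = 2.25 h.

On the falling limb, Q drops from 59 to 18 m³/s between t = 1.25 h and t = 2.25 h (Δt = 1 h).
k = −Δt / ln(Q₂/Q₁) = −1 / ln(18/59) = 0.842 h.

k ≈ 0.842 h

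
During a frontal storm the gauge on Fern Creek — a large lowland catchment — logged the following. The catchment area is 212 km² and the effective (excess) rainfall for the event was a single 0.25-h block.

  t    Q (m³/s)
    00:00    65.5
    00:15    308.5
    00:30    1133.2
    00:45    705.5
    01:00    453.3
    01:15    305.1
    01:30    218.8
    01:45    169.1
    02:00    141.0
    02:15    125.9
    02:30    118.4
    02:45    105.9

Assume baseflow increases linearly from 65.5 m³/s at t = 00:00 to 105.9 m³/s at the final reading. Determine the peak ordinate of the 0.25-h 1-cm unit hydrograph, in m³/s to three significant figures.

Direct runoff: 0.00, 239.33, 1060.35, 628.98, 373.11, 221.24, 131.26, 77.89, 46.12, 27.35, 16.17, 0.00 m³/s; ΣQ_DR = 2822 m³/s, peak = 1060.35 m³/s.
Runoff depth d = ΣQ_DR·Δt / A = 2822 × 900 / (212 km²) = 11.98 mm.
The 1-cm UH is the DRH scaled by (10 mm)/d, so U_p = 1060.35 × 10/11.98 = 885 m³/s.

U_p ≈ 885 m³/s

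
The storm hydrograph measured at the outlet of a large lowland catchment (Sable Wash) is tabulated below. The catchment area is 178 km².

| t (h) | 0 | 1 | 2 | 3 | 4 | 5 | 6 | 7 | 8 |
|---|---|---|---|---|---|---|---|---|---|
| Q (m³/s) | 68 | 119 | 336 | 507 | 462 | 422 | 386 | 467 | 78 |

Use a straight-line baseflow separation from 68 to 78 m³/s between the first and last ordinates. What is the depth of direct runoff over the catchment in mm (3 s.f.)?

d ≈ 44.3 mm

Direct runoff: 0.00, 49.75, 265.50, 435.25, 389.00, 347.75, 310.50, 390.25, 0.00 m³/s; ΣQ_DR = 2188 m³/s.
V = ΣQ_DR · Δt = 2188 × 3600 s = 7.877 × 10^6 m³.
Over A = 178 km², depth = V / A = 44.3 mm.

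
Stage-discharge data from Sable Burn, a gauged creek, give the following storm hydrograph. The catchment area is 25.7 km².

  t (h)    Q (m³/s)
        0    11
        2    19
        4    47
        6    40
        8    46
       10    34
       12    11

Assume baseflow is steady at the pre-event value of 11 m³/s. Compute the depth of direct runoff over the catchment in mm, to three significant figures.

d ≈ 36.7 mm

Direct runoff: 0.0, 8.0, 36.0, 29.0, 35.0, 23.0, 0.0 m³/s; ΣQ_DR = 131.0 m³/s.
V = ΣQ_DR · Δt = 131.0 × 7200 s = 9.432 × 10^5 m³.
Over A = 25.7 km², depth = V / A = 36.7 mm.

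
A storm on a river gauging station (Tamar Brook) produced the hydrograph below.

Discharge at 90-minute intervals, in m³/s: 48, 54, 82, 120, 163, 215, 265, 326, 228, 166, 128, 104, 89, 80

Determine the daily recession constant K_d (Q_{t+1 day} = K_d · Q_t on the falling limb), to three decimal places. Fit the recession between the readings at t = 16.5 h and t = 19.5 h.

K_d ≈ 0.123

Between t = 16.5 h and t = 19.5 h the flow falls from 104 to 80 m³/s over 2×1.5 h = 3 h.
Per-interval ratio K = (80/104)^(1/2) = 0.8771; K_d = K^(24/1.5) = 0.123.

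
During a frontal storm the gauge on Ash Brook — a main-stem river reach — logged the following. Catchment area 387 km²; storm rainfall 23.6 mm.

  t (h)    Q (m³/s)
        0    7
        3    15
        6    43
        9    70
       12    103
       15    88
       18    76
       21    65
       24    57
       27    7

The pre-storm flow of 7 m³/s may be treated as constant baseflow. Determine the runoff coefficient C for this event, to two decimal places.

ΣQ_DR = 461.0 m³/s; V = ΣQ_DR·Δt = 4.979 × 10^6 m³.
Runoff depth d = V / A = 12.87 mm.
C = d / P = 12.87 / 23.6 = 0.55.

C ≈ 0.55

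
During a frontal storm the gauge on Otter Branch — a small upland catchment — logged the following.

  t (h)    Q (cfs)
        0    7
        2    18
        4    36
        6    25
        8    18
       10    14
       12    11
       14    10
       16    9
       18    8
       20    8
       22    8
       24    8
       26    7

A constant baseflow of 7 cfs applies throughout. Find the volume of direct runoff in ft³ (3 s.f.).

Direct-runoff ordinates (Q − Q_b): 0.0, 11.0, 29.0, 18.0, 11.0, 7.0, 4.0, 3.0, 2.0, 1.0, 1.0, 1.0, 1.0, 0.0 cfs.
ΣQ_DR = 89.00 cfs.
With Δt = 2 h = 7200 s, V = ΣQ_DR · Δt = 89.00 × 7200 = 6.41 × 10^5 ft³.

V ≈ 6.41 × 10^5 ft³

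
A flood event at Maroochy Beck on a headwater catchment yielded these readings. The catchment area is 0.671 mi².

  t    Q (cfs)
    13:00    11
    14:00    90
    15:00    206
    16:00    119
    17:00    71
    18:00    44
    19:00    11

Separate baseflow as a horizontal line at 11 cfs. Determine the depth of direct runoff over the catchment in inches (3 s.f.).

d ≈ 1.10 in

Direct runoff: 0.0, 79.0, 195.0, 108.0, 60.0, 33.0, 0.0 cfs; ΣQ_DR = 475.0 cfs.
V = ΣQ_DR · Δt = 475.0 × 3600 s = 1.710 × 10^6 ft³.
Over A = 0.671 mi², depth = V / A = 1.10 in.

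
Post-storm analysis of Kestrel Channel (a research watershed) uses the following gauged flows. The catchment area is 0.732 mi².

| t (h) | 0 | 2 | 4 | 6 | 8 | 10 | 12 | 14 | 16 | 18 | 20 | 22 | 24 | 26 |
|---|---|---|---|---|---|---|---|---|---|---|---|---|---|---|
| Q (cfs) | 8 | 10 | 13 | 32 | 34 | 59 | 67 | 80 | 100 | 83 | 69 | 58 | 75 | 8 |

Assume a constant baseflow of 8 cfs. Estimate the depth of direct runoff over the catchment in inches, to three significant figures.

Direct runoff: 0.0, 2.0, 5.0, 24.0, 26.0, 51.0, 59.0, 72.0, 92.0, 75.0, 61.0, 50.0, 67.0, 0.0 cfs; ΣQ_DR = 584.0 cfs.
V = ΣQ_DR · Δt = 584.0 × 7200 s = 4.205 × 10^6 ft³.
Over A = 0.732 mi², depth = V / A = 2.47 in.

d ≈ 2.47 in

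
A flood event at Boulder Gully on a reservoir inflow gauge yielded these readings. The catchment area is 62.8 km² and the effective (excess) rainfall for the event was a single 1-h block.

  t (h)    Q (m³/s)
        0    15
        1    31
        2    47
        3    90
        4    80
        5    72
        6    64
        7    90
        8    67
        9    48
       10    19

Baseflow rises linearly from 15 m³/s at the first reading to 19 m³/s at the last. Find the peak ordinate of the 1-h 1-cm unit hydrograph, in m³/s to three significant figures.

Direct runoff: 0.00, 15.60, 31.20, 73.80, 63.40, 55.00, 46.60, 72.20, 48.80, 29.40, 0.00 m³/s; ΣQ_DR = 436.0 m³/s, peak = 73.80 m³/s.
Runoff depth d = ΣQ_DR·Δt / A = 436.0 × 3600 / (62.8 km²) = 24.99 mm.
The 1-cm UH is the DRH scaled by (10 mm)/d, so U_p = 73.80 × 10/24.99 = 29.5 m³/s.

U_p ≈ 29.5 m³/s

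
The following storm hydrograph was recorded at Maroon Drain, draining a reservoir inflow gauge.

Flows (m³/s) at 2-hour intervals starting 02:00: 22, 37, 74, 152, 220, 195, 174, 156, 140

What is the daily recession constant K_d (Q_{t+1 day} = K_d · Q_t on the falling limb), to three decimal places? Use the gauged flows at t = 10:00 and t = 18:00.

K_d ≈ 0.258

Between t = 10:00 and t = 18:00 the flow falls from 220 to 140 m³/s over 4×2 h = 8 h.
Per-interval ratio K = (140/220)^(1/4) = 0.8932; K_d = K^(24/2) = 0.258.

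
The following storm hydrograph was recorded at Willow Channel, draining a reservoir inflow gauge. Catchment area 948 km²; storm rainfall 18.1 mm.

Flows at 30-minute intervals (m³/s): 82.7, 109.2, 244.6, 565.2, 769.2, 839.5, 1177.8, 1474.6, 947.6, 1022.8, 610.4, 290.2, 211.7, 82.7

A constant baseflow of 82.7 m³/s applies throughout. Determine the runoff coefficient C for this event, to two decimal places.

C ≈ 0.76

ΣQ_DR = 7270 m³/s; V = ΣQ_DR·Δt = 1.309 × 10^7 m³.
Runoff depth d = V / A = 13.80 mm.
C = d / P = 13.80 / 18.1 = 0.76.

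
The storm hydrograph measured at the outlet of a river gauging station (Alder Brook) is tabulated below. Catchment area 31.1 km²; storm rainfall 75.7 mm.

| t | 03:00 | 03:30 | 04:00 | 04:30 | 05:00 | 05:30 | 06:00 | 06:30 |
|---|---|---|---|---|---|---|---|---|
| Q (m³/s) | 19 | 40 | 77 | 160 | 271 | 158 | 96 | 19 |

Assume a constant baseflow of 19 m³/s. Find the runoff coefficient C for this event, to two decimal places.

ΣQ_DR = 688.0 m³/s; V = ΣQ_DR·Δt = 1.238 × 10^6 m³.
Runoff depth d = V / A = 39.82 mm.
C = d / P = 39.82 / 75.7 = 0.53.

C ≈ 0.53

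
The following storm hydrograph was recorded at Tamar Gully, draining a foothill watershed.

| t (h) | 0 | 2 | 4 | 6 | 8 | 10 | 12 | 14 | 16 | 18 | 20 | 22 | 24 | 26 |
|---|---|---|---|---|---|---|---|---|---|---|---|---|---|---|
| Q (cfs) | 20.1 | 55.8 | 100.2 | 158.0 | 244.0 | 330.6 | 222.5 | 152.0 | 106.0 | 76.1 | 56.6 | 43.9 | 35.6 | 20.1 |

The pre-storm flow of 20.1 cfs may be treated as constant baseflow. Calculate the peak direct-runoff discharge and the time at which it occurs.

Subtracting baseflow gives direct-runoff ordinates: 0.0, 35.7, 80.1, 137.9, 223.9, 310.5, 202.4, 131.9, 85.9, 56.0, 36.5, 23.8, 15.5, 0.0 cfs.
The maximum is 310.5 cfs, occurring at the reading for t = 10 h.

Q_p = 310.5 cfs at t = 10 h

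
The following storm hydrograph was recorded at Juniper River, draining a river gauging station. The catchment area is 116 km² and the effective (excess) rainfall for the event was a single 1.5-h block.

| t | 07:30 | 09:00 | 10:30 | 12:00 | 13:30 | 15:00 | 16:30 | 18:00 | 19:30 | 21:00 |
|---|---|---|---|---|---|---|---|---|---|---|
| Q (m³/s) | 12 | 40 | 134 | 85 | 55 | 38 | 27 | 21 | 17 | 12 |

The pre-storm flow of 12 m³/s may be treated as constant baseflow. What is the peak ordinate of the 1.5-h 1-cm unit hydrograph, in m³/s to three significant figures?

U_p ≈ 81.6 m³/s

Direct runoff: 0.0, 28.0, 122.0, 73.0, 43.0, 26.0, 15.0, 9.0, 5.0, 0.0 m³/s; ΣQ_DR = 321.0 m³/s, peak = 122.0 m³/s.
Runoff depth d = ΣQ_DR·Δt / A = 321.0 × 5400 / (116 km²) = 14.94 mm.
The 1-cm UH is the DRH scaled by (10 mm)/d, so U_p = 122.0 × 10/14.94 = 81.6 m³/s.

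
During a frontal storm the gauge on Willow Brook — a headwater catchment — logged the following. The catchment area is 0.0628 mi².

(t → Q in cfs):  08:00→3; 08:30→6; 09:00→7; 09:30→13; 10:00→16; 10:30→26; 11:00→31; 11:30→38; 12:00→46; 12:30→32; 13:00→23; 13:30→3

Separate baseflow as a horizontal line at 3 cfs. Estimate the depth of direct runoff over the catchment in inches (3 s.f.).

d ≈ 2.57 in

Direct runoff: 0.0, 3.0, 4.0, 10.0, 13.0, 23.0, 28.0, 35.0, 43.0, 29.0, 20.0, 0.0 cfs; ΣQ_DR = 208.0 cfs.
V = ΣQ_DR · Δt = 208.0 × 1800 s = 3.744 × 10^5 ft³.
Over A = 0.0628 mi², depth = V / A = 2.57 in.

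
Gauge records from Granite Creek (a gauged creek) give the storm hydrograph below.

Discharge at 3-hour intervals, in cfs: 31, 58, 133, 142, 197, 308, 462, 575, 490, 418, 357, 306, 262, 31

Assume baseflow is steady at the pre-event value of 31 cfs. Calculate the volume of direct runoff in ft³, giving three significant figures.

V ≈ 3.60 × 10^7 ft³

Direct-runoff ordinates (Q − Q_b): 0.0, 27.0, 102.0, 111.0, 166.0, 277.0, 431.0, 544.0, 459.0, 387.0, 326.0, 275.0, 231.0, 0.0 cfs.
ΣQ_DR = 3336 cfs.
With Δt = 3 h = 10800 s, V = ΣQ_DR · Δt = 3336 × 10800 = 3.60 × 10^7 ft³.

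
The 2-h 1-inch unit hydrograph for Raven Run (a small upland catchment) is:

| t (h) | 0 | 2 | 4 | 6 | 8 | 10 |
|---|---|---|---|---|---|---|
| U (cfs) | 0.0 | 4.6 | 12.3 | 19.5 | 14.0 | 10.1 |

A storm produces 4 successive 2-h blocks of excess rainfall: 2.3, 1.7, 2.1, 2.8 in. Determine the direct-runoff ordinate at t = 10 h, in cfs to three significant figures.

Q ≈ 122 cfs

By discrete convolution, Q_j = Σ (P_i / 1 in) · U_{j−i}.
At t = 10 h (j=5): Q = (2.3/1)·10.1 + (1.7/1)·14.0 + (2.1/1)·19.5 + (2.8/1)·12.3 = 122 cfs.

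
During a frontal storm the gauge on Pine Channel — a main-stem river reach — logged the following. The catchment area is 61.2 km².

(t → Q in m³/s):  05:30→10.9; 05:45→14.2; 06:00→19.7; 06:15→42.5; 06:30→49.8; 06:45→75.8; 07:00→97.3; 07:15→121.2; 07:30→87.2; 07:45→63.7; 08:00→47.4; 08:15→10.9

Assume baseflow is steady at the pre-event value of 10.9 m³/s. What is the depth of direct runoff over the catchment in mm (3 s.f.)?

Direct runoff: 0.0, 3.3, 8.8, 31.6, 38.9, 64.9, 86.4, 110.3, 76.3, 52.8, 36.5, 0.0 m³/s; ΣQ_DR = 509.8 m³/s.
V = ΣQ_DR · Δt = 509.8 × 900 s = 4.588 × 10^5 m³.
Over A = 61.2 km², depth = V / A = 7.50 mm.

d ≈ 7.50 mm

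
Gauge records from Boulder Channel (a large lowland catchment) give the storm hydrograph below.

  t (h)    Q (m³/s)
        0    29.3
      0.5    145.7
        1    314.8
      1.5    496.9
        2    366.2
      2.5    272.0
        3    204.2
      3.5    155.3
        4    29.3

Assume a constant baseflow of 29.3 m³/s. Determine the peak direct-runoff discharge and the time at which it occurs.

Q_p = 467.6 m³/s at t = 1.5 h

Subtracting baseflow gives direct-runoff ordinates: 0.0, 116.4, 285.5, 467.6, 336.9, 242.7, 174.9, 126.0, 0.0 m³/s.
The maximum is 467.6 m³/s, occurring at the reading for t = 1.5 h.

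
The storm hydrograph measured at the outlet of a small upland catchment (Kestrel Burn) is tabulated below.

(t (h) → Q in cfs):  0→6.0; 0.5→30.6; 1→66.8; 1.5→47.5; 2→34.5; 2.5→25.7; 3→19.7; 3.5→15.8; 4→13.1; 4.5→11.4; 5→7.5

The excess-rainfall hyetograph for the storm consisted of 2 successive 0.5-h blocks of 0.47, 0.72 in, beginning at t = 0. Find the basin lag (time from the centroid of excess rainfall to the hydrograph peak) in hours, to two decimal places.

t_L ≈ 0.45 h

Centroid of excess rainfall: t_c = Σ P_i·t̄_i / ΣP_i = 0.5525 h (block centres at 0.25, 0.75 h).
Hydrograph peak occurs at t = 1 h, so basin lag t_L = 1 − 0.5525 = 0.45 h.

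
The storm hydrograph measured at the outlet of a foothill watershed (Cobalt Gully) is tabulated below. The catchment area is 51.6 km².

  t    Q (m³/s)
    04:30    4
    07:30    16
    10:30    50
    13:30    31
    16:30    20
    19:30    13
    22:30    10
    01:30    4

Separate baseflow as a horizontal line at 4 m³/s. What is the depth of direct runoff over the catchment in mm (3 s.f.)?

Direct runoff: 0.0, 12.0, 46.0, 27.0, 16.0, 9.0, 6.0, 0.0 m³/s; ΣQ_DR = 116.0 m³/s.
V = ΣQ_DR · Δt = 116.0 × 10800 s = 1.253 × 10^6 m³.
Over A = 51.6 km², depth = V / A = 24.3 mm.

d ≈ 24.3 mm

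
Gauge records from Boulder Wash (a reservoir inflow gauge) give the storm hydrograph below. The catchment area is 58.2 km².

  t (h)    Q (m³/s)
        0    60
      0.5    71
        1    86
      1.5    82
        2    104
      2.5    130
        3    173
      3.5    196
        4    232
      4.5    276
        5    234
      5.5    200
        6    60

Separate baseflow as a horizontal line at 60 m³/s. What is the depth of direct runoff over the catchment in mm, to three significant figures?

d ≈ 34.8 mm

Direct runoff: 0.0, 11.0, 26.0, 22.0, 44.0, 70.0, 113.0, 136.0, 172.0, 216.0, 174.0, 140.0, 0.0 m³/s; ΣQ_DR = 1124 m³/s.
V = ΣQ_DR · Δt = 1124 × 1800 s = 2.023 × 10^6 m³.
Over A = 58.2 km², depth = V / A = 34.8 mm.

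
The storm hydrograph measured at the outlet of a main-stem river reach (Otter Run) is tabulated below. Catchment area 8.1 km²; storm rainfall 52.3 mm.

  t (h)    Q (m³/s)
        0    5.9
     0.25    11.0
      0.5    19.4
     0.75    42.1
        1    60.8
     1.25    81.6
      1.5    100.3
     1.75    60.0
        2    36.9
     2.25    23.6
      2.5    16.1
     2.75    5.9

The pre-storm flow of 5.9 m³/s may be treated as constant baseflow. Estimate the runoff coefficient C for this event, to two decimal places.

C ≈ 0.83

ΣQ_DR = 392.8 m³/s; V = ΣQ_DR·Δt = 3.535 × 10^5 m³.
Runoff depth d = V / A = 43.64 mm.
C = d / P = 43.64 / 52.3 = 0.83.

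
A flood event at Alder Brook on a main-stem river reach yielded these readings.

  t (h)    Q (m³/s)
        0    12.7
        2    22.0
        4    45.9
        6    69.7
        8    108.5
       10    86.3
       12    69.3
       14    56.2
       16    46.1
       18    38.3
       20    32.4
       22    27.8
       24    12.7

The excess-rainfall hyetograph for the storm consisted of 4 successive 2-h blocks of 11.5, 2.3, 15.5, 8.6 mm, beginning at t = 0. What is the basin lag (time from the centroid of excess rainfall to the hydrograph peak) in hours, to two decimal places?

Centroid of excess rainfall: t_c = Σ P_i·t̄_i / ΣP_i = 4.1187 h (block centres at 1, 3, 5, 7 h).
Hydrograph peak occurs at t = 8 h, so basin lag t_L = 8 − 4.1187 = 3.88 h.

t_L ≈ 3.88 h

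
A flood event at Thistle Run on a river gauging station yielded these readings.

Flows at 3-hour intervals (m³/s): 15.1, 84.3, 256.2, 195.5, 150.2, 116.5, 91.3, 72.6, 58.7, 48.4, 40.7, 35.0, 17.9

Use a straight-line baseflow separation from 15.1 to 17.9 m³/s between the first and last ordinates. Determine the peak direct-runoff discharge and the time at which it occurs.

Q_p = 240.63 m³/s at t = 6 h

Subtracting baseflow gives direct-runoff ordinates: 0.00, 68.97, 240.63, 179.70, 134.17, 100.23, 74.80, 55.87, 41.73, 31.20, 23.27, 17.33, 0.00 m³/s.
The maximum is 240.63 m³/s, occurring at the reading for t = 6 h.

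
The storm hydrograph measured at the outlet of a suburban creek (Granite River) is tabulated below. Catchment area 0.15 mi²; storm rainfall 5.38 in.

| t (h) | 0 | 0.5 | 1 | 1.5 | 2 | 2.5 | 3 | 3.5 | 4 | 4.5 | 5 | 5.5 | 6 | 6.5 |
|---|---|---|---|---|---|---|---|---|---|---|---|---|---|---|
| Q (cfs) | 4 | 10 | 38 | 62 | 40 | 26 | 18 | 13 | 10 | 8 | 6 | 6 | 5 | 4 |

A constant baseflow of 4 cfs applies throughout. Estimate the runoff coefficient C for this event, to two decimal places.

ΣQ_DR = 194.0 cfs; V = ΣQ_DR·Δt = 3.492 × 10^5 ft³.
Runoff depth d = V / A = 1.002 in.
C = d / P = 1.002 / 5.38 = 0.19.

C ≈ 0.19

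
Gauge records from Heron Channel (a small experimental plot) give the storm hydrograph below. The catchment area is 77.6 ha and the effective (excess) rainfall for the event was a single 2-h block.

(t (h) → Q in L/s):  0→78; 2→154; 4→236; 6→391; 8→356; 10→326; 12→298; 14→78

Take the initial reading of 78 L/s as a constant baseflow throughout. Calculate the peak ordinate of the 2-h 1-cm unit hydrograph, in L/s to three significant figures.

U_p ≈ 261 L/s

Direct runoff: 0.0, 76.0, 158.0, 313.0, 278.0, 248.0, 220.0, 0.0 L/s; ΣQ_DR = 1293 L/s, peak = 313.0 L/s.
Runoff depth d = ΣQ_DR·Δt / A = 1293 × 7200 / (77.6 ha) = 12.00 mm.
The 1-cm UH is the DRH scaled by (10 mm)/d, so U_p = 313.0 × 10/12.00 = 261 L/s.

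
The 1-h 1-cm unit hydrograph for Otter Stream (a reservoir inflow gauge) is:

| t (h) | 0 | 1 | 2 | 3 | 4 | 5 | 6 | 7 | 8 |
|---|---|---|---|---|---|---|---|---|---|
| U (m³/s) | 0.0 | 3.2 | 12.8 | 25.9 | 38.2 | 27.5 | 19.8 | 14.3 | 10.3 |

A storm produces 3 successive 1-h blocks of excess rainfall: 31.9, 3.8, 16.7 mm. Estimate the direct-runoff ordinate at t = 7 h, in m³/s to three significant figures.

By discrete convolution, Q_j = Σ (P_i / 10 mm) · U_{j−i}.
At t = 7 h (j=7): Q = (31.9/10)·14.3 + (3.8/10)·19.8 + (16.7/10)·27.5 = 99.1 m³/s.

Q ≈ 99.1 m³/s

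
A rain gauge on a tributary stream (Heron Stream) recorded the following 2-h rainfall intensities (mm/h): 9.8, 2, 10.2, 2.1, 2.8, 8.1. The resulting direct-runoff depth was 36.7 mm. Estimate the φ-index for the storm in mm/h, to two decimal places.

φ ≈ 3.25 mm/h

Only the 3 blocks with intensity above φ contribute runoff: 9.8, 10.2, 8.1 mm/h.
Σ(I−φ)·Δt = d  ⇒  (9.8+10.2+8.1 − 3φ)·2 = 36.7
φ = (28.10 − 36.7/2) / 3 = 3.25 mm/h.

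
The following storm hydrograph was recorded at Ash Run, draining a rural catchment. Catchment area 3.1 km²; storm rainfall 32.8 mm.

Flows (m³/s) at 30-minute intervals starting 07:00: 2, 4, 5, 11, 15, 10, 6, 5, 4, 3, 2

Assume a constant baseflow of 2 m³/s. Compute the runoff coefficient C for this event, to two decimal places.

ΣQ_DR = 45.00 m³/s; V = ΣQ_DR·Δt = 81000 m³.
Runoff depth d = V / A = 26.13 mm.
C = d / P = 26.13 / 32.8 = 0.80.

C ≈ 0.80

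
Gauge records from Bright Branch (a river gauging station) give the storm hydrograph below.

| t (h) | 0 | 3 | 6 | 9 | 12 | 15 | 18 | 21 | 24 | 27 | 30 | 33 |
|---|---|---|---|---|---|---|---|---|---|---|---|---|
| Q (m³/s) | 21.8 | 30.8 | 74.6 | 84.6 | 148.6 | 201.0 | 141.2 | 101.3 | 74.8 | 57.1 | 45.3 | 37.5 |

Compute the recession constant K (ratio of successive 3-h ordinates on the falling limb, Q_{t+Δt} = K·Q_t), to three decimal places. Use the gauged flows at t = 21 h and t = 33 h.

K ≈ 0.780

Using the recession-limb readings at t = 21 h and t = 33 h: Q falls from 101.3 to 37.5 m³/s over 4 intervals.
K = (Q₂/Q₁)^(1/4) = (37.5/101.3)^(1/4) = 0.780.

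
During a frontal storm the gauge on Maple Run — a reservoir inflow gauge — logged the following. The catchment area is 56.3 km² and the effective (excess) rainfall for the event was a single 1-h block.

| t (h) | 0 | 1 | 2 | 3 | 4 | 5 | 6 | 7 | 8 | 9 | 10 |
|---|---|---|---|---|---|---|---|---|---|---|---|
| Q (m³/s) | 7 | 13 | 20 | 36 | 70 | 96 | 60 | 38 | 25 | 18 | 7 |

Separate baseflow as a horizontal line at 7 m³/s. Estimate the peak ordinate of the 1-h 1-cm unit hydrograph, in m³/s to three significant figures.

Direct runoff: 0.0, 6.0, 13.0, 29.0, 63.0, 89.0, 53.0, 31.0, 18.0, 11.0, 0.0 m³/s; ΣQ_DR = 313.0 m³/s, peak = 89.0 m³/s.
Runoff depth d = ΣQ_DR·Δt / A = 313.0 × 3600 / (56.3 km²) = 20.01 mm.
The 1-cm UH is the DRH scaled by (10 mm)/d, so U_p = 89.0 × 10/20.01 = 44.5 m³/s.

U_p ≈ 44.5 m³/s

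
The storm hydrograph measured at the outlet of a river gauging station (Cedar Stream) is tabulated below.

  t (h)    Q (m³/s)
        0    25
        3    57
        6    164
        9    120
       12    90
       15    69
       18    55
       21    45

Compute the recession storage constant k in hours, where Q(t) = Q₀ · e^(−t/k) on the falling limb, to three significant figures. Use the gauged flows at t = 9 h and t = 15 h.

On the falling limb, Q drops from 120 to 69 m³/s between t = 9 h and t = 15 h (Δt = 6 h).
k = −Δt / ln(Q₂/Q₁) = −6 / ln(69/120) = 10.8 h.

k ≈ 10.8 h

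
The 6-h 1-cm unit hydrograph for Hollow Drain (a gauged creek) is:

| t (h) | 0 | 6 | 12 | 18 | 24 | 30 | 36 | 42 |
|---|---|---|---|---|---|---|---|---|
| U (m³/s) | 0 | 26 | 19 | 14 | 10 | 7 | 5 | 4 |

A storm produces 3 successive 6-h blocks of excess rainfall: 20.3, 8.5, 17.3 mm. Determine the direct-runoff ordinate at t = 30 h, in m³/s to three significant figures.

By discrete convolution, Q_j = Σ (P_i / 10 mm) · U_{j−i}.
At t = 30 h (j=5): Q = (20.3/10)·7 + (8.5/10)·10 + (17.3/10)·14 = 46.9 m³/s.

Q ≈ 46.9 m³/s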